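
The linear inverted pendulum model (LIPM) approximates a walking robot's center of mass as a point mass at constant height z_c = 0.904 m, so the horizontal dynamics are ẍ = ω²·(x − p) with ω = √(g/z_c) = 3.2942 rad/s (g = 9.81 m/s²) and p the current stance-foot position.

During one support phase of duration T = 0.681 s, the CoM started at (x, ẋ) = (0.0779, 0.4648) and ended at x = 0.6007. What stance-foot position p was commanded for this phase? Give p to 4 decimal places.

p = 0.1137

ωT = 3.2942·0.681 = 2.243350; cosh(ωT) = 4.765478, sinh(ωT) = 4.659376
x(T) = p + (x₀−p)·cosh(ωT) + (ẋ₀/ω)·sinh(ωT) ⇒ p·(1 − cosh) = x(T) − x₀·cosh − (ẋ₀/ω)·sinh
numerator   = 0.6007 − (0.0779)·4.765478 − (0.4648/3.2942)·4.659376 = -0.427952
denominator = 1 − 4.765478 = -3.765478
p = -0.427952 / -3.765478 = 0.1137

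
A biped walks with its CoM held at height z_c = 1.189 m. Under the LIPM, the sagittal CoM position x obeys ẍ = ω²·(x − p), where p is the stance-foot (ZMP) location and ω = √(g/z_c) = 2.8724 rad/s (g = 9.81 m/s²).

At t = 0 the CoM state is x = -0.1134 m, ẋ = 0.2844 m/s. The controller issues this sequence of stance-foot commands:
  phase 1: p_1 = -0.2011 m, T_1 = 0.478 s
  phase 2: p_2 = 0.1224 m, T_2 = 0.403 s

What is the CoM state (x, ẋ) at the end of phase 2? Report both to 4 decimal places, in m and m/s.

x = 0.7290, ẋ = 2.0371

phase 1: p=-0.2011, T=0.478, ωT=1.373007, cosh=2.100273, sinh=1.846929; start (x,ẋ)=(-0.113400, 0.284400) → end (x,ẋ)=(0.165961, 1.062577)
phase 2: p=0.1224, T=0.403, ωT=1.157577, cosh=1.748230, sinh=1.433984; start (x,ẋ)=(0.165961, 1.062577) → end (x,ẋ)=(0.729023, 2.037055)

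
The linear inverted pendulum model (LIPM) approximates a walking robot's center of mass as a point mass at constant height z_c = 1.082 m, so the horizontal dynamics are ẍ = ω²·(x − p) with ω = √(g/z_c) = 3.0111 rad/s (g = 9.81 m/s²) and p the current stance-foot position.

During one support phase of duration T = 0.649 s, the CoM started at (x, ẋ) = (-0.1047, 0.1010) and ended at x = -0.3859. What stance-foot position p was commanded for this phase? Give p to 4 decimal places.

ωT = 3.0111·0.649 = 1.954204; cosh(ωT) = 3.599987, sinh(ωT) = 3.458310
x(T) = p + (x₀−p)·cosh(ωT) + (ẋ₀/ω)·sinh(ωT) ⇒ p·(1 − cosh) = x(T) − x₀·cosh − (ẋ₀/ω)·sinh
numerator   = -0.3859 − (-0.1047)·3.599987 − (0.1010/3.0111)·3.458310 = -0.124982
denominator = 1 − 3.599987 = -2.599987
p = -0.124982 / -2.599987 = 0.0481

p = 0.0481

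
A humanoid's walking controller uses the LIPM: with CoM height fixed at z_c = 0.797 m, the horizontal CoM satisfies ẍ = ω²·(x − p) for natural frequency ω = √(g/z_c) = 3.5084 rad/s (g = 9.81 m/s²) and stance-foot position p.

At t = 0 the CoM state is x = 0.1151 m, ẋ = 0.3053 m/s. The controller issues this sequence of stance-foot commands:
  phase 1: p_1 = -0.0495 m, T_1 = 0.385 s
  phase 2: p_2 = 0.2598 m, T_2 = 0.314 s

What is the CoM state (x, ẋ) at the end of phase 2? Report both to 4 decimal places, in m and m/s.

phase 1: p=-0.0495, T=0.385, ωT=1.350734, cosh=2.059654, sinh=1.800604; start (x,ẋ)=(0.115100, 0.305300) → end (x,ẋ)=(0.446207, 1.668630)
phase 2: p=0.2598, T=0.314, ωT=1.101638, cosh=1.670708, sinh=1.338382; start (x,ẋ)=(0.446207, 1.668630) → end (x,ẋ)=(1.207779, 3.663082)

x = 1.2078, ẋ = 3.6631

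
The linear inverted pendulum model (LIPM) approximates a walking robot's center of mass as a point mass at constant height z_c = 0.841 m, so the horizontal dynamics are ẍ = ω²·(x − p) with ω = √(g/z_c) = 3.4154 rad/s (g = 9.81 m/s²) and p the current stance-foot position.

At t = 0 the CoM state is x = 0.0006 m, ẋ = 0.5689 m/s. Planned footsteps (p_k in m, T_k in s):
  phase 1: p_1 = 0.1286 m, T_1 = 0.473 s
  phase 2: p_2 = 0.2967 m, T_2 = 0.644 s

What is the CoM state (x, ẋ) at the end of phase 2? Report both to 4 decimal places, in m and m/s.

phase 1: p=0.1286, T=0.473, ωT=1.615484, cosh=2.614559, sinh=2.415764; start (x,ẋ)=(0.000600, 0.568900) → end (x,ẋ)=(0.196328, 0.431320)
phase 2: p=0.2967, T=0.644, ωT=2.199518, cosh=4.565759, sinh=4.454902; start (x,ẋ)=(0.196328, 0.431320) → end (x,ẋ)=(0.401021, 0.442117)

x = 0.4010, ẋ = 0.4421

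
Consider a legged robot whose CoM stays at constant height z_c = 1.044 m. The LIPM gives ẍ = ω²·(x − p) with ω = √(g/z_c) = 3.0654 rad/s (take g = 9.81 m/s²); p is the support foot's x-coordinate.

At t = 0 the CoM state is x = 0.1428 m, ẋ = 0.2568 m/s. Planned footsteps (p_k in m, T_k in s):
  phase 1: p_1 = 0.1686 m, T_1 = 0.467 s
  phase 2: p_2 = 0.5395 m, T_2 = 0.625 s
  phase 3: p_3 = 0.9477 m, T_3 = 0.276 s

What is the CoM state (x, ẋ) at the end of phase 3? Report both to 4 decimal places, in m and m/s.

phase 1: p=0.1686, T=0.467, ωT=1.431542, cosh=2.212044, sinh=1.973103; start (x,ẋ)=(0.142800, 0.256800) → end (x,ẋ)=(0.276824, 0.412005)
phase 2: p=0.5395, T=0.625, ωT=1.915875, cosh=3.470046, sinh=3.322834; start (x,ẋ)=(0.276824, 0.412005) → end (x,ẋ)=(0.074606, -1.245896)
phase 3: p=0.9477, T=0.276, ωT=0.846050, cosh=1.379765, sinh=0.950659; start (x,ẋ)=(0.074606, -1.245896) → end (x,ẋ)=(-0.643349, -4.263371)

x = -0.6433, ẋ = -4.2634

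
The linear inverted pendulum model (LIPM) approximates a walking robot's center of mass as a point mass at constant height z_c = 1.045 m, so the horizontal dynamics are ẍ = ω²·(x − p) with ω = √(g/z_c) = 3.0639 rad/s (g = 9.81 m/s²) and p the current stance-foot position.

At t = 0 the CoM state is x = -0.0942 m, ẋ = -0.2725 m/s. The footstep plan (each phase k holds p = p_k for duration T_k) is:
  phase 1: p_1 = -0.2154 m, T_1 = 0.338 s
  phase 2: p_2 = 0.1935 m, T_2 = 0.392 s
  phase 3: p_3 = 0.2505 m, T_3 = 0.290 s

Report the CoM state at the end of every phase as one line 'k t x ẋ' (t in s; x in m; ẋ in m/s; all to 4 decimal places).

phase 1: p=-0.2154, T=0.338, ωT=1.035598, cosh=1.585902, sinh=1.230888; start (x,ẋ)=(-0.094200, -0.272500) → end (x,ẋ)=(-0.132663, 0.024925)
phase 2: p=0.1935, T=0.392, ωT=1.201049, cosh=1.812240, sinh=1.511361; start (x,ẋ)=(-0.132663, 0.024925) → end (x,ẋ)=(-0.385289, -1.465177)
phase 3: p=0.2505, T=0.290, ωT=0.888531, cosh=1.421407, sinh=1.010148; start (x,ẋ)=(-0.385289, -1.465177) → end (x,ẋ)=(-1.136275, -4.050376)

1 0.3380 -0.1327 0.0249
2 0.7300 -0.3853 -1.4652
3 1.0200 -1.1363 -4.0504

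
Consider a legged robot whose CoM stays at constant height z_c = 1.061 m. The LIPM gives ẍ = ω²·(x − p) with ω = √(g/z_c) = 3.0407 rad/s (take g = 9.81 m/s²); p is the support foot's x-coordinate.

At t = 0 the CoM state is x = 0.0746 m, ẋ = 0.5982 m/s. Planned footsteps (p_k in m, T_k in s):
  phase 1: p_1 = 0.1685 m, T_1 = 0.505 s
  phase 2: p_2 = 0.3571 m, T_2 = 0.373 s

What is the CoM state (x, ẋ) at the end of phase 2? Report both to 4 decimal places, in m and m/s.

x = 0.7658, ẋ = 1.4884

phase 1: p=0.1685, T=0.505, ωT=1.535554, cosh=2.429616, sinh=2.214279; start (x,ẋ)=(0.074600, 0.598200) → end (x,ẋ)=(0.375977, 0.821171)
phase 2: p=0.3571, T=0.373, ωT=1.134181, cosh=1.715156, sinh=1.393471; start (x,ẋ)=(0.375977, 0.821171) → end (x,ẋ)=(0.765797, 1.488419)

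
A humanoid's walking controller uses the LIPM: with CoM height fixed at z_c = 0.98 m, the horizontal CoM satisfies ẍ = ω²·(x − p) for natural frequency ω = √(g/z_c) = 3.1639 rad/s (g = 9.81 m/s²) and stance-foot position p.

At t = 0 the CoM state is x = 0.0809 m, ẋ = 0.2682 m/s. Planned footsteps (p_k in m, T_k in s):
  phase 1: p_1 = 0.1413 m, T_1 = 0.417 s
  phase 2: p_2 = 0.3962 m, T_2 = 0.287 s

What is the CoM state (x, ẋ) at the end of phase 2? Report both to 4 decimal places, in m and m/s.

x = 0.1340, ẋ = -0.4548

phase 1: p=0.1413, T=0.417, ωT=1.319346, cosh=2.004143, sinh=1.736833; start (x,ẋ)=(0.080900, 0.268200) → end (x,ẋ)=(0.167479, 0.205603)
phase 2: p=0.3962, T=0.287, ωT=0.908039, cosh=1.441385, sinh=1.038071; start (x,ẋ)=(0.167479, 0.205603) → end (x,ẋ)=(0.133983, -0.454847)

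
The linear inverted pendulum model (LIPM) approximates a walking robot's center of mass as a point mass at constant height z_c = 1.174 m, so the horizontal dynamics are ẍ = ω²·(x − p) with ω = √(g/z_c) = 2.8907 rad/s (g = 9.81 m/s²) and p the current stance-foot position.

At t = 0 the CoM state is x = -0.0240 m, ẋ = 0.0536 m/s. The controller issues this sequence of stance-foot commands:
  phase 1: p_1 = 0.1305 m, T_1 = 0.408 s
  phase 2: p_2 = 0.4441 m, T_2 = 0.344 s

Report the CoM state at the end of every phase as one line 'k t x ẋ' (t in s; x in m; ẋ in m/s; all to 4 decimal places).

1 0.4080 -0.1172 -0.5622
2 0.7520 -0.6452 -2.7567

phase 1: p=0.1305, T=0.408, ωT=1.179406, cosh=1.779951, sinh=1.472489; start (x,ẋ)=(-0.024000, 0.053600) → end (x,ẋ)=(-0.117199, -0.562228)
phase 2: p=0.4441, T=0.344, ωT=0.994401, cosh=1.536525, sinh=1.166580; start (x,ẋ)=(-0.117199, -0.562228) → end (x,ẋ)=(-0.645244, -2.756708)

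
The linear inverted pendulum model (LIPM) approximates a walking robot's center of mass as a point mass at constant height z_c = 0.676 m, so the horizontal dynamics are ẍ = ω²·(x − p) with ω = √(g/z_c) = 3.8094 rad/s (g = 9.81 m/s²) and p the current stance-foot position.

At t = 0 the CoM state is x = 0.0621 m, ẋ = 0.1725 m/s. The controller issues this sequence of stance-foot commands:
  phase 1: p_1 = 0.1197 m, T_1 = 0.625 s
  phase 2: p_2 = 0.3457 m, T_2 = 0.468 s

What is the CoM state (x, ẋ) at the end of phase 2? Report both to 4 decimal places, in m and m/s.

x = -0.7421, ẋ = -3.9930

phase 1: p=0.1197, T=0.625, ωT=2.380875, cosh=5.453415, sinh=5.360946; start (x,ẋ)=(0.062100, 0.172500) → end (x,ẋ)=(0.048341, -0.235592)
phase 2: p=0.3457, T=0.468, ωT=1.782799, cosh=3.057323, sinh=2.889156; start (x,ẋ)=(0.048341, -0.235592) → end (x,ẋ)=(-0.742101, -3.992995)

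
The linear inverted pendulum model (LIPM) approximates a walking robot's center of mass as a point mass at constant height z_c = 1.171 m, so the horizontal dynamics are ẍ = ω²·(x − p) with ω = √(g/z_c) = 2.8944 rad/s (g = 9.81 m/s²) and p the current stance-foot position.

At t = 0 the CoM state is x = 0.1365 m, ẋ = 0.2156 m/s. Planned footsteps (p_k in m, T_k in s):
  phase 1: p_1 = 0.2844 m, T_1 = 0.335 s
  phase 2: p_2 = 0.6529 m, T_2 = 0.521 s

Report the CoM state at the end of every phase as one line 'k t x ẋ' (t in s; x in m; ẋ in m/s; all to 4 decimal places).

phase 1: p=0.2844, T=0.335, ωT=0.969624, cosh=1.508089, sinh=1.128864; start (x,ẋ)=(0.136500, 0.215600) → end (x,ẋ)=(0.145441, -0.158102)
phase 2: p=0.6529, T=0.521, ωT=1.507982, cosh=2.369482, sinh=2.148125; start (x,ẋ)=(0.145441, -0.158102) → end (x,ẋ)=(-0.666852, -3.529762)

1 0.3350 0.1454 -0.1581
2 0.8560 -0.6669 -3.5298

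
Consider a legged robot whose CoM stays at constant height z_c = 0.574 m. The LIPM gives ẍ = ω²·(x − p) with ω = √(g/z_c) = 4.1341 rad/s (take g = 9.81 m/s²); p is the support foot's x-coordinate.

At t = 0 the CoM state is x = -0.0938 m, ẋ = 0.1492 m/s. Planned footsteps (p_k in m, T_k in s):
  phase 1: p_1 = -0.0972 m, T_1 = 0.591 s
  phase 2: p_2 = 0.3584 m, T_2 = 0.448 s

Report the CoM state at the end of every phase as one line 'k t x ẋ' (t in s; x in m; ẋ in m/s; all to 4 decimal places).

1 0.5910 0.1287 0.9454
2 1.0390 0.3191 0.1348

phase 1: p=-0.0972, T=0.591, ωT=2.443253, cosh=5.798651, sinh=5.711773; start (x,ẋ)=(-0.093800, 0.149200) → end (x,ẋ)=(0.128654, 0.945443)
phase 2: p=0.3584, T=0.448, ωT=1.852077, cosh=3.264976, sinh=3.108065; start (x,ẋ)=(0.128654, 0.945443) → end (x,ẋ)=(0.319079, 0.134828)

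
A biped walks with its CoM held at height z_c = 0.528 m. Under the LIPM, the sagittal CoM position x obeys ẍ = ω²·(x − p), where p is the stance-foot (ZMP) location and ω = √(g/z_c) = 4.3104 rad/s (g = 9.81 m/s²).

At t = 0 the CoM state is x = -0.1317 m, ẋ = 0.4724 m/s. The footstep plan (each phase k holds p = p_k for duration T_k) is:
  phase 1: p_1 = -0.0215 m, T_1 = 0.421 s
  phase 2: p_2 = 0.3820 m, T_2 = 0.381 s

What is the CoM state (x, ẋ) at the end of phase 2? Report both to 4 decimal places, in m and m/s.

x = -0.7125, ẋ = -4.3513

phase 1: p=-0.0215, T=0.421, ωT=1.814678, cosh=3.150996, sinh=2.988106; start (x,ẋ)=(-0.131700, 0.472400) → end (x,ẋ)=(-0.041257, 0.069162)
phase 2: p=0.3820, T=0.381, ωT=1.642262, cosh=2.680194, sinh=2.486652; start (x,ẋ)=(-0.041257, 0.069162) → end (x,ẋ)=(-0.712512, -4.351299)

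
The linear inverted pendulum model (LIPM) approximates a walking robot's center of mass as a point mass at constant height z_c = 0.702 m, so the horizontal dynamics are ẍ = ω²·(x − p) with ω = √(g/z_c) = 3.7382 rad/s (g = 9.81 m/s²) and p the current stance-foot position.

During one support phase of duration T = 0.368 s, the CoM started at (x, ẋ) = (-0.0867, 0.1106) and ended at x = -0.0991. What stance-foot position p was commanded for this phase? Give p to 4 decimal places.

p = -0.0259

ωT = 3.7382·0.368 = 1.375658; cosh(ωT) = 2.105176, sinh(ωT) = 1.852503
x(T) = p + (x₀−p)·cosh(ωT) + (ẋ₀/ω)·sinh(ωT) ⇒ p·(1 − cosh) = x(T) − x₀·cosh − (ẋ₀/ω)·sinh
numerator   = -0.0991 − (-0.0867)·2.105176 − (0.1106/3.7382)·1.852503 = 0.028610
denominator = 1 − 2.105176 = -1.105176
p = 0.028610 / -1.105176 = -0.0259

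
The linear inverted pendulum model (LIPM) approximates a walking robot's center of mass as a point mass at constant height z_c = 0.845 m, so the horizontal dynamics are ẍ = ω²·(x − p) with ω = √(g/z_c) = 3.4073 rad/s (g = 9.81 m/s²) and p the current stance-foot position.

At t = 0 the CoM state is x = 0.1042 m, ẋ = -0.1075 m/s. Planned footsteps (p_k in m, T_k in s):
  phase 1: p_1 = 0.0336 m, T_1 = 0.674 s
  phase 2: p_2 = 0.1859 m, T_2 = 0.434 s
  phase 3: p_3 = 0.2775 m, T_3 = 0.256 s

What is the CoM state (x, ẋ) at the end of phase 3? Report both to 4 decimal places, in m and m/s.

x = 1.3798, ẋ = 3.9323

phase 1: p=0.0336, T=0.674, ωT=2.296520, cosh=5.020071, sinh=4.919463; start (x,ẋ)=(0.104200, -0.107500) → end (x,ẋ)=(0.232808, 0.643746)
phase 2: p=0.1859, T=0.434, ωT=1.478768, cosh=2.307728, sinh=2.079810; start (x,ẋ)=(0.232808, 0.643746) → end (x,ẋ)=(0.687093, 1.818008)
phase 3: p=0.2775, T=0.256, ωT=0.872269, cosh=1.405167, sinh=0.987165; start (x,ẋ)=(0.687093, 1.818008) → end (x,ẋ)=(1.379761, 3.932300)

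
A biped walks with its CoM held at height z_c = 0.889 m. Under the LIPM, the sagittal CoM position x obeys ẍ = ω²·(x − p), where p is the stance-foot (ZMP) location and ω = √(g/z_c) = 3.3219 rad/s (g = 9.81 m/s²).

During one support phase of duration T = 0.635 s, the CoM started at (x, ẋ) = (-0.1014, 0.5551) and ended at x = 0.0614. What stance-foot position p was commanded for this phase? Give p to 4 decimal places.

p = 0.0607

ωT = 3.3219·0.635 = 2.109406; cosh(ωT) = 4.182329, sinh(ωT) = 4.061019
x(T) = p + (x₀−p)·cosh(ωT) + (ẋ₀/ω)·sinh(ωT) ⇒ p·(1 − cosh) = x(T) − x₀·cosh − (ẋ₀/ω)·sinh
numerator   = 0.0614 − (-0.1014)·4.182329 − (0.5551/3.3219)·4.061019 = -0.193121
denominator = 1 − 4.182329 = -3.182329
p = -0.193121 / -3.182329 = 0.0607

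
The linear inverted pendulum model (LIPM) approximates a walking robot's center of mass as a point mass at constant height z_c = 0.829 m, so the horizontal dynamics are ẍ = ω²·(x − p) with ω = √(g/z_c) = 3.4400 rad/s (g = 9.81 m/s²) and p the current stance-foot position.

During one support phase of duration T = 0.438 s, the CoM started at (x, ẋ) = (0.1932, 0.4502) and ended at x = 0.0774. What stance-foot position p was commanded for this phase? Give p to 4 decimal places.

ωT = 3.4400·0.438 = 1.506720; cosh(ωT) = 2.366772, sinh(ωT) = 2.145136
x(T) = p + (x₀−p)·cosh(ωT) + (ẋ₀/ω)·sinh(ωT) ⇒ p·(1 − cosh) = x(T) − x₀·cosh − (ẋ₀/ω)·sinh
numerator   = 0.0774 − (0.1932)·2.366772 − (0.4502/3.4400)·2.145136 = -0.660599
denominator = 1 − 2.366772 = -1.366772
p = -0.660599 / -1.366772 = 0.4833

p = 0.4833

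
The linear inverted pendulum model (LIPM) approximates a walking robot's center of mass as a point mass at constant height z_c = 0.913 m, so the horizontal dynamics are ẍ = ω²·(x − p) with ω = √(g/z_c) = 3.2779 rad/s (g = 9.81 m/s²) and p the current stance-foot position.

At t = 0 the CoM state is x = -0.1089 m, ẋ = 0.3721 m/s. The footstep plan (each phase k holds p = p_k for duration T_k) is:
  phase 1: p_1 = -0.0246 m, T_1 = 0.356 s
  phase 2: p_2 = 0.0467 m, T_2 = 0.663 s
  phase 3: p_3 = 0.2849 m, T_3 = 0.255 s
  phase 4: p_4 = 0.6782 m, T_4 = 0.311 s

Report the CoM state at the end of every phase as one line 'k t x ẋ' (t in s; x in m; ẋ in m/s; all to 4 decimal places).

1 0.3560 -0.0085 0.2548
2 1.0190 0.1382 0.3495
3 1.2740 0.1838 0.0286
4 1.5850 -0.0856 -1.9087

phase 1: p=-0.0246, T=0.356, ωT=1.166932, cosh=1.761722, sinh=1.450402; start (x,ẋ)=(-0.108900, 0.372100) → end (x,ẋ)=(-0.008467, 0.254752)
phase 2: p=0.0467, T=0.663, ωT=2.173248, cosh=4.450291, sinh=4.336484; start (x,ẋ)=(-0.008467, 0.254752) → end (x,ẋ)=(0.138215, 0.349548)
phase 3: p=0.2849, T=0.255, ωT=0.835865, cosh=1.370153, sinh=0.936654; start (x,ẋ)=(0.138215, 0.349548) → end (x,ẋ)=(0.183801, 0.028572)
phase 4: p=0.6782, T=0.311, ωT=1.019427, cosh=1.566204, sinh=1.205402; start (x,ẋ)=(0.183801, 0.028572) → end (x,ẋ)=(-0.085622, -1.908713)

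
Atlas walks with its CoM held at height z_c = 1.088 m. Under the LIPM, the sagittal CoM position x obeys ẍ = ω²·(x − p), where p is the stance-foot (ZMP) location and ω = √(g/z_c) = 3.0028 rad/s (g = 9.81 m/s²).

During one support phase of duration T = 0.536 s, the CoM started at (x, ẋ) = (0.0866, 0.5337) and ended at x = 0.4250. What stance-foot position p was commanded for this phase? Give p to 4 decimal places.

p = 0.1417

ωT = 3.0028·0.536 = 1.609501; cosh(ωT) = 2.600151, sinh(ωT) = 2.400164
x(T) = p + (x₀−p)·cosh(ωT) + (ẋ₀/ω)·sinh(ωT) ⇒ p·(1 − cosh) = x(T) − x₀·cosh − (ẋ₀/ω)·sinh
numerator   = 0.4250 − (0.0866)·2.600151 − (0.5337/3.0028)·2.400164 = -0.226764
denominator = 1 − 2.600151 = -1.600151
p = -0.226764 / -1.600151 = 0.1417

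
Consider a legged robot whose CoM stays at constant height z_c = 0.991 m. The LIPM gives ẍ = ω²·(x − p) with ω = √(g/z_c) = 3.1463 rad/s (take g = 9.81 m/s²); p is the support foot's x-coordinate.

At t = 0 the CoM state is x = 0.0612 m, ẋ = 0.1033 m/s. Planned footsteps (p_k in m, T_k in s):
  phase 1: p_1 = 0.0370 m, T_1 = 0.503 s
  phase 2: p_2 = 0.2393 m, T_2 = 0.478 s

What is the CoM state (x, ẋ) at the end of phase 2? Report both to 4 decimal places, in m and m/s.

phase 1: p=0.0370, T=0.503, ωT=1.582589, cosh=2.536492, sinh=2.331049; start (x,ẋ)=(0.061200, 0.103300) → end (x,ẋ)=(0.174917, 0.439507)
phase 2: p=0.2393, T=0.478, ωT=1.503931, cosh=2.360799, sinh=2.138544; start (x,ẋ)=(0.174917, 0.439507) → end (x,ẋ)=(0.386037, 0.604383)

x = 0.3860, ẋ = 0.6044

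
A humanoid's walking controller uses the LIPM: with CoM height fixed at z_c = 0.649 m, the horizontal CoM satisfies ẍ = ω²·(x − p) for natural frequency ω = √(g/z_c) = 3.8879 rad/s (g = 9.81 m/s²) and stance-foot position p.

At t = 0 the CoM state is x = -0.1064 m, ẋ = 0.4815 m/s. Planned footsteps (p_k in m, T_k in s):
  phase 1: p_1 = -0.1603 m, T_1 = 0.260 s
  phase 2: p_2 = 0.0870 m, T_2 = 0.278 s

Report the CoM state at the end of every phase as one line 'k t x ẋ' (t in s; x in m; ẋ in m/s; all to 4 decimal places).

1 0.2600 0.0712 0.9990
2 0.5380 0.3961 1.5614

phase 1: p=-0.1603, T=0.260, ωT=1.010854, cosh=1.555927, sinh=1.192019; start (x,ẋ)=(-0.106400, 0.481500) → end (x,ẋ)=(0.071191, 0.998976)
phase 2: p=0.0870, T=0.278, ωT=1.080836, cosh=1.643227, sinh=1.303916; start (x,ẋ)=(0.071191, 0.998976) → end (x,ẋ)=(0.396057, 1.561401)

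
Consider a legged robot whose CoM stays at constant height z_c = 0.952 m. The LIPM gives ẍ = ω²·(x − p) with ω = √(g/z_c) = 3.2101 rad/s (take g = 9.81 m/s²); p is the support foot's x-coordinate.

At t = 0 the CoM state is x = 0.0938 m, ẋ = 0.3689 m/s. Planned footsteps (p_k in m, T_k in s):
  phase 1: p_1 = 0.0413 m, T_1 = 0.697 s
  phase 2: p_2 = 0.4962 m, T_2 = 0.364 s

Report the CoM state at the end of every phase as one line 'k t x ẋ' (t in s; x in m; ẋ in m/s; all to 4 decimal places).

phase 1: p=0.0413, T=0.697, ωT=2.237440, cosh=4.738022, sinh=4.631290; start (x,ẋ)=(0.093800, 0.368900) → end (x,ẋ)=(0.822267, 2.528369)
phase 2: p=0.4962, T=0.364, ωT=1.168476, cosh=1.763964, sinh=1.453124; start (x,ẋ)=(0.822267, 2.528369) → end (x,ẋ)=(2.215894, 5.980948)

1 0.6970 0.8223 2.5284
2 1.0610 2.2159 5.9809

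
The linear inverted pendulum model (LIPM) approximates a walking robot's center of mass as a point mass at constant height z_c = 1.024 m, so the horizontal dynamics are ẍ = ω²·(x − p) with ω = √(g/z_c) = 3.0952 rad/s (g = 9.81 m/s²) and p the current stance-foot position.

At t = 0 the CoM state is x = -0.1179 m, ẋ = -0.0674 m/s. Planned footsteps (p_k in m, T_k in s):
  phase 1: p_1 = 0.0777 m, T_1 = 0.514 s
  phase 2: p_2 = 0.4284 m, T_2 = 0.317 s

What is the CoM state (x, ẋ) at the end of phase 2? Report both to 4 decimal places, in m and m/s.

phase 1: p=0.0777, T=0.514, ωT=1.590933, cosh=2.556030, sinh=2.352295; start (x,ẋ)=(-0.117900, -0.067400) → end (x,ẋ)=(-0.473482, -1.596405)
phase 2: p=0.4284, T=0.317, ωT=0.981178, cosh=1.521233, sinh=1.146364; start (x,ẋ)=(-0.473482, -1.596405) → end (x,ẋ)=(-1.534832, -5.628589)

x = -1.5348, ẋ = -5.6286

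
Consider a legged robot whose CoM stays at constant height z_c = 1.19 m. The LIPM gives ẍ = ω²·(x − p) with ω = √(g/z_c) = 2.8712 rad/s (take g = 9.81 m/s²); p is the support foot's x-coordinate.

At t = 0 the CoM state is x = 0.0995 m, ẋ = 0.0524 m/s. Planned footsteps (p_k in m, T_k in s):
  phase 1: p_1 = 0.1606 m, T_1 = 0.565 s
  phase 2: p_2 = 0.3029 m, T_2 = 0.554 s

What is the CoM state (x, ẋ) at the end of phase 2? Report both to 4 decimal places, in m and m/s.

x = -0.5947, ẋ = -2.4849

phase 1: p=0.1606, T=0.565, ωT=1.622228, cosh=2.630910, sinh=2.433451; start (x,ẋ)=(0.099500, 0.052400) → end (x,ẋ)=(0.044262, -0.289041)
phase 2: p=0.3029, T=0.554, ωT=1.590645, cosh=2.555353, sinh=2.351559; start (x,ẋ)=(0.044262, -0.289041) → end (x,ẋ)=(-0.594740, -2.484871)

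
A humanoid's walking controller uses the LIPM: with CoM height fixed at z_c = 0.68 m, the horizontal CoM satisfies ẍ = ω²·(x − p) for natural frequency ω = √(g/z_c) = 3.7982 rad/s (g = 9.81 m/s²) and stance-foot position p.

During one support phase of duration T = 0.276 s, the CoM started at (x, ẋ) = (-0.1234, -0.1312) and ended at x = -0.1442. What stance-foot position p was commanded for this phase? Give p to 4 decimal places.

p = -0.1607

ωT = 3.7982·0.276 = 1.048303; cosh(ωT) = 1.601669, sinh(ωT) = 1.251137
x(T) = p + (x₀−p)·cosh(ωT) + (ẋ₀/ω)·sinh(ωT) ⇒ p·(1 − cosh) = x(T) − x₀·cosh − (ẋ₀/ω)·sinh
numerator   = -0.1442 − (-0.1234)·1.601669 − (-0.1312/3.7982)·1.251137 = 0.096664
denominator = 1 − 1.601669 = -0.601669
p = 0.096664 / -0.601669 = -0.1607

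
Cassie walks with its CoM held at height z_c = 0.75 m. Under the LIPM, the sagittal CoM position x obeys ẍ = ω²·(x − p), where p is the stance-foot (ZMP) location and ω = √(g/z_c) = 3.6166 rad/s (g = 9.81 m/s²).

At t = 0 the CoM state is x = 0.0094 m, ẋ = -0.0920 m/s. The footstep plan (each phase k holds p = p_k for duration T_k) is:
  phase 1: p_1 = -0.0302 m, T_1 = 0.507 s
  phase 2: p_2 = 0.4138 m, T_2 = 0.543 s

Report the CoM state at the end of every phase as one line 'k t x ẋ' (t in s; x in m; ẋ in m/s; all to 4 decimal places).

1 0.5070 0.0193 0.1414
2 1.0500 -0.8830 -4.4699

phase 1: p=-0.0302, T=0.507, ωT=1.833616, cosh=3.208152, sinh=3.048318; start (x,ẋ)=(0.009400, -0.092000) → end (x,ẋ)=(0.019299, 0.141422)
phase 2: p=0.4138, T=0.543, ωT=1.963814, cosh=3.633388, sinh=3.493066; start (x,ẋ)=(0.019299, 0.141422) → end (x,ẋ)=(-0.882984, -4.469900)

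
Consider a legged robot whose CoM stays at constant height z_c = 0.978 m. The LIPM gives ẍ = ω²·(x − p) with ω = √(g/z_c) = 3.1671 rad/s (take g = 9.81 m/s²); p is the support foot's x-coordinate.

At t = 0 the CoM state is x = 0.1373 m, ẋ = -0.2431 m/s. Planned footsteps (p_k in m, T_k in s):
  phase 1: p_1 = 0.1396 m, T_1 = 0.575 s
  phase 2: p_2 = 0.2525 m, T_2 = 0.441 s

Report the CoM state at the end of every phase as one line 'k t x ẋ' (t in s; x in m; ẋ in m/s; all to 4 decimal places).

1 0.5750 -0.0986 -0.7926
2 1.0160 -0.9753 -3.8094

phase 1: p=0.1396, T=0.575, ωT=1.821082, cosh=3.170197, sinh=3.008346; start (x,ẋ)=(0.137300, -0.243100) → end (x,ẋ)=(-0.098606, -0.792589)
phase 2: p=0.2525, T=0.441, ωT=1.396691, cosh=2.144609, sinh=1.897195; start (x,ẋ)=(-0.098606, -0.792589) → end (x,ẋ)=(-0.975271, -3.809449)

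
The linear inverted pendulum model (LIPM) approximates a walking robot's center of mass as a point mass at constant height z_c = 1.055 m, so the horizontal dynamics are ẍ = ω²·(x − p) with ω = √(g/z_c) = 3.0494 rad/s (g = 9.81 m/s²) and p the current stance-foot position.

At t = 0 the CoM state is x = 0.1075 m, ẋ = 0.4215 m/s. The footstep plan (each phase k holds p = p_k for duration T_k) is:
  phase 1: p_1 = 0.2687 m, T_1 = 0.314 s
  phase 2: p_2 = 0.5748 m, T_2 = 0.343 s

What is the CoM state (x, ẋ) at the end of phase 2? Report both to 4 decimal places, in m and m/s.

phase 1: p=0.2687, T=0.314, ωT=0.957512, cosh=1.494526, sinh=1.110679; start (x,ẋ)=(0.107500, 0.421500) → end (x,ẋ)=(0.181305, 0.083974)
phase 2: p=0.5748, T=0.343, ωT=1.045944, cosh=1.598722, sinh=1.247362; start (x,ẋ)=(0.181305, 0.083974) → end (x,ẋ)=(-0.019940, -1.362490)

x = -0.0199, ẋ = -1.3625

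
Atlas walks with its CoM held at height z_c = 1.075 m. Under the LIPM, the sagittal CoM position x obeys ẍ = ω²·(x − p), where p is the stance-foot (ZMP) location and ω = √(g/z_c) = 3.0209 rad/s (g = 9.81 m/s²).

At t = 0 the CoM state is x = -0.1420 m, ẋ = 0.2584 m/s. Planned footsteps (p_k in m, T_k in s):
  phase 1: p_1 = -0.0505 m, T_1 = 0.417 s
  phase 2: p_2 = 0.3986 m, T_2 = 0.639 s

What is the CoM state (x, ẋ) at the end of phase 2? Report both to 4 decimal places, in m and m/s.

x = -1.2576, ẋ = -4.7844

phase 1: p=-0.0505, T=0.417, ωT=1.259715, cosh=1.904076, sinh=1.620342; start (x,ẋ)=(-0.142000, 0.258400) → end (x,ẋ)=(-0.086123, 0.044131)
phase 2: p=0.3986, T=0.639, ωT=1.930355, cosh=3.518527, sinh=3.373430; start (x,ẋ)=(-0.086123, 0.044131) → end (x,ẋ)=(-1.257631, -4.784439)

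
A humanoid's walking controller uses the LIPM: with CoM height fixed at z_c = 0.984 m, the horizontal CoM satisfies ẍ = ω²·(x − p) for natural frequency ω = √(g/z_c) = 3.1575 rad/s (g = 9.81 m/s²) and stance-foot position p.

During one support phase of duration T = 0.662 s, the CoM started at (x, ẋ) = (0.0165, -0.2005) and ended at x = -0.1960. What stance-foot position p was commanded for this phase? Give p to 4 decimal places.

p = 0.0035

ωT = 3.1575·0.662 = 2.090265; cosh(ωT) = 4.105356, sinh(ωT) = 3.981702
x(T) = p + (x₀−p)·cosh(ωT) + (ẋ₀/ω)·sinh(ωT) ⇒ p·(1 − cosh) = x(T) − x₀·cosh − (ẋ₀/ω)·sinh
numerator   = -0.1960 − (0.0165)·4.105356 − (-0.2005/3.1575)·3.981702 = -0.010902
denominator = 1 − 4.105356 = -3.105356
p = -0.010902 / -3.105356 = 0.0035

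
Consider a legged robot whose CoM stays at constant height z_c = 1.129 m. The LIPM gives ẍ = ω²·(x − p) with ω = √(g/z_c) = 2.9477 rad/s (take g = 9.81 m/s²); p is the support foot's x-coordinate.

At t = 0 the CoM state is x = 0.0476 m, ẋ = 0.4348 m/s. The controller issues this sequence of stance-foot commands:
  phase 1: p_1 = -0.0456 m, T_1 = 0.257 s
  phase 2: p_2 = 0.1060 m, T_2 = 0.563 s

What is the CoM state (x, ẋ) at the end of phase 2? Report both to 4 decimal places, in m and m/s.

x = 1.0402, ẋ = 2.8532

phase 1: p=-0.0456, T=0.257, ωT=0.757559, cosh=1.300936, sinh=0.832127; start (x,ẋ)=(0.047600, 0.434800) → end (x,ẋ)=(0.198390, 0.794254)
phase 2: p=0.1060, T=0.563, ωT=1.659555, cosh=2.723598, sinh=2.533374; start (x,ẋ)=(0.198390, 0.794254) → end (x,ẋ)=(1.040247, 2.853161)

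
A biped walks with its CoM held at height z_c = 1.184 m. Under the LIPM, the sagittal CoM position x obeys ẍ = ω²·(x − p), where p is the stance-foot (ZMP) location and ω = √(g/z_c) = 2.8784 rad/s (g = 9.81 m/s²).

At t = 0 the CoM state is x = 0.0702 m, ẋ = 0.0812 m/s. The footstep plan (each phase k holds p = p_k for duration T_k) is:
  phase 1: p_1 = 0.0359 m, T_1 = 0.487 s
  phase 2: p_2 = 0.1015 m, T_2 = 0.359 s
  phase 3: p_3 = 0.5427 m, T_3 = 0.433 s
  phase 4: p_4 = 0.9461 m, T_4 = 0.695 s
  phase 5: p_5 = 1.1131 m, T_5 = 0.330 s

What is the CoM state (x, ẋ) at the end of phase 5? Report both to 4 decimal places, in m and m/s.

x = -0.0753, ẋ = -3.1541

phase 1: p=0.0359, T=0.487, ωT=1.401781, cosh=2.154293, sinh=1.908135; start (x,ẋ)=(0.070200, 0.081200) → end (x,ẋ)=(0.163621, 0.363317)
phase 2: p=0.1015, T=0.359, ωT=1.033346, cosh=1.583134, sinh=1.227319; start (x,ẋ)=(0.163621, 0.363317) → end (x,ẋ)=(0.354760, 0.794635)
phase 3: p=0.5427, T=0.433, ωT=1.246347, cosh=1.882585, sinh=1.595032; start (x,ẋ)=(0.354760, 0.794635) → end (x,ẋ)=(0.629225, 0.633111)
phase 4: p=0.9461, T=0.695, ωT=2.000488, cosh=3.763966, sinh=3.628697; start (x,ẋ)=(0.629225, 0.633111) → end (x,ẋ)=(0.551535, -0.926697)
phase 5: p=1.1131, T=0.330, ωT=0.949872, cosh=1.486085, sinh=1.099294; start (x,ẋ)=(0.551535, -0.926697) → end (x,ẋ)=(-0.075350, -3.154059)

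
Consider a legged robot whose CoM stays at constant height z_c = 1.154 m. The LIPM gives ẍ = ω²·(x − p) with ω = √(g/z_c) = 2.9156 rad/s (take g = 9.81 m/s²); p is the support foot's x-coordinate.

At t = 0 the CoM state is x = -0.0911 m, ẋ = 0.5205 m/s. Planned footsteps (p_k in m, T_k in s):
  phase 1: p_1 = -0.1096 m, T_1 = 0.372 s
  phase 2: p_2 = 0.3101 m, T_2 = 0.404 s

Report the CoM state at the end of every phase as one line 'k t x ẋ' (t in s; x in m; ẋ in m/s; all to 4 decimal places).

phase 1: p=-0.1096, T=0.372, ωT=1.084603, cosh=1.648151, sinh=1.310115; start (x,ẋ)=(-0.091100, 0.520500) → end (x,ẋ)=(0.154776, 0.928528)
phase 2: p=0.3101, T=0.404, ωT=1.177902, cosh=1.777739, sinh=1.469816; start (x,ẋ)=(0.154776, 0.928528) → end (x,ẋ)=(0.502065, 0.985055)

1 0.3720 0.1548 0.9285
2 0.7760 0.5021 0.9851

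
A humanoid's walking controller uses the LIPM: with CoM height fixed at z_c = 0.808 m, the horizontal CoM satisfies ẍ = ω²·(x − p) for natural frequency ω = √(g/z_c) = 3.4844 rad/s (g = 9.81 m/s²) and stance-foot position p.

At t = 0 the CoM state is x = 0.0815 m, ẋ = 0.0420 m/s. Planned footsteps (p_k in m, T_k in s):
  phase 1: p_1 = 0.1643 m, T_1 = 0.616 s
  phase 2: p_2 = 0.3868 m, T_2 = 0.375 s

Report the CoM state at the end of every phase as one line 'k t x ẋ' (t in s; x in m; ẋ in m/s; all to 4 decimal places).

1 0.6160 -0.1438 -1.0350
2 0.9910 -1.1734 -5.2161

phase 1: p=0.1643, T=0.616, ωT=2.146390, cosh=4.335416, sinh=4.218510; start (x,ẋ)=(0.081500, 0.042000) → end (x,ẋ)=(-0.143824, -1.034988)
phase 2: p=0.3868, T=0.375, ωT=1.306650, cosh=1.982252, sinh=1.711527; start (x,ẋ)=(-0.143824, -1.034988) → end (x,ẋ)=(-1.173413, -5.216057)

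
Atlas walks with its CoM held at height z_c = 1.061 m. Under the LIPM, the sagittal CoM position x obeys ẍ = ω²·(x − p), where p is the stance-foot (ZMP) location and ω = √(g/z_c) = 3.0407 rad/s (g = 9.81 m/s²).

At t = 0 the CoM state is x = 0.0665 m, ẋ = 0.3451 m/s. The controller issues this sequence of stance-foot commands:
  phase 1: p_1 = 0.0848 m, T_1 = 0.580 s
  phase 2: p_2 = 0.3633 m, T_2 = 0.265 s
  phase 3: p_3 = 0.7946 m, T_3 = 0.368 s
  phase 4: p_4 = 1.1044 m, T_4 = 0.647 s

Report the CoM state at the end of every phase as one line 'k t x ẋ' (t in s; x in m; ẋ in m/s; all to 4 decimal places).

1 0.5800 0.3512 0.8786
2 0.8450 0.6059 1.1465
3 1.2130 0.9905 1.1576
4 1.8600 2.0237 3.0058

phase 1: p=0.0848, T=0.580, ωT=1.763606, cosh=3.002430, sinh=2.831005; start (x,ẋ)=(0.066500, 0.345100) → end (x,ẋ)=(0.351156, 0.878608)
phase 2: p=0.3633, T=0.265, ωT=0.805786, cosh=1.342595, sinh=0.895859; start (x,ẋ)=(0.351156, 0.878608) → end (x,ẋ)=(0.605854, 1.146536)
phase 3: p=0.7946, T=0.368, ωT=1.118978, cosh=1.694168, sinh=1.367554; start (x,ẋ)=(0.605854, 1.146536) → end (x,ẋ)=(0.990486, 1.157556)
phase 4: p=1.1044, T=0.647, ωT=1.967333, cosh=3.645703, sinh=3.505874; start (x,ẋ)=(0.990486, 1.157556) → end (x,ẋ)=(2.023747, 3.005752)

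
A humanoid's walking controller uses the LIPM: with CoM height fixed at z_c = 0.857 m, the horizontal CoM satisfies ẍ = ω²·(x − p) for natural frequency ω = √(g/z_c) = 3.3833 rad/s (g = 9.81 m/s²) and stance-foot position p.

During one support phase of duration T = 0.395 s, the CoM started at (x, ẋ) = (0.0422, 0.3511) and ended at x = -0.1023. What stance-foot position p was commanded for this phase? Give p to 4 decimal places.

ωT = 3.3833·0.395 = 1.336404; cosh(ωT) = 2.034061, sinh(ωT) = 1.771272
x(T) = p + (x₀−p)·cosh(ωT) + (ẋ₀/ω)·sinh(ωT) ⇒ p·(1 − cosh) = x(T) − x₀·cosh − (ẋ₀/ω)·sinh
numerator   = -0.1023 − (0.0422)·2.034061 − (0.3511/3.3833)·1.771272 = -0.371950
denominator = 1 − 2.034061 = -1.034061
p = -0.371950 / -1.034061 = 0.3597

p = 0.3597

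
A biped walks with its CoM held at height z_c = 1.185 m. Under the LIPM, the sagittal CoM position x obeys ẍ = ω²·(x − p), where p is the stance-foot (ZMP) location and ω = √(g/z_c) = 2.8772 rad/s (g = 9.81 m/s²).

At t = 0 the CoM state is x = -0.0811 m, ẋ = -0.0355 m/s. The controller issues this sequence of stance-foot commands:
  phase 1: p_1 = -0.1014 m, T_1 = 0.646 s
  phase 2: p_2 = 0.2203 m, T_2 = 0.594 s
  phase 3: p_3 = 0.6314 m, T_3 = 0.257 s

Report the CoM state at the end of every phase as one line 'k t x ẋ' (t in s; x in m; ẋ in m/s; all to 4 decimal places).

phase 1: p=-0.1014, T=0.646, ωT=1.858671, cosh=3.285543, sinh=3.129663; start (x,ẋ)=(-0.081100, -0.035500) → end (x,ẋ)=(-0.073318, 0.066158)
phase 2: p=0.2203, T=0.594, ωT=1.709057, cosh=2.852393, sinh=2.671356; start (x,ẋ)=(-0.073318, 0.066158) → end (x,ẋ)=(-0.555790, -2.068051)
phase 3: p=0.6314, T=0.257, ωT=0.739440, cosh=1.286072, sinh=0.808691; start (x,ẋ)=(-0.555790, -2.068051) → end (x,ẋ)=(-1.476677, -5.421976)

1 0.6460 -0.0733 0.0662
2 1.2400 -0.5558 -2.0681
3 1.4970 -1.4767 -5.4220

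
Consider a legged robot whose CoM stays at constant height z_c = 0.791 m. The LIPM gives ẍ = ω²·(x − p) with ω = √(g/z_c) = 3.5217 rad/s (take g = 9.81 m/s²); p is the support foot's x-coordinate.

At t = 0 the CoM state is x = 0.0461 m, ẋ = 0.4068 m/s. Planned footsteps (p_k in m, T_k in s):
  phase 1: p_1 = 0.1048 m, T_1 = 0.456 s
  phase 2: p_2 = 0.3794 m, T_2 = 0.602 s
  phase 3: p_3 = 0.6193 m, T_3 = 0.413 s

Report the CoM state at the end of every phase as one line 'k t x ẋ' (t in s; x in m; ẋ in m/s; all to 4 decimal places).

phase 1: p=0.1048, T=0.456, ωT=1.605895, cosh=2.591514, sinh=2.390804; start (x,ẋ)=(0.046100, 0.406800) → end (x,ẋ)=(0.228846, 0.559992)
phase 2: p=0.3794, T=0.602, ωT=2.120063, cosh=4.225845, sinh=4.105821; start (x,ẋ)=(0.228846, 0.559992) → end (x,ẋ)=(0.396054, 0.189502)
phase 3: p=0.6193, T=0.413, ωT=1.454462, cosh=2.257853, sinh=2.024327; start (x,ẋ)=(0.396054, 0.189502) → end (x,ẋ)=(0.224173, -1.163666)

1 0.4560 0.2288 0.5600
2 1.0580 0.3961 0.1895
3 1.4710 0.2242 -1.1637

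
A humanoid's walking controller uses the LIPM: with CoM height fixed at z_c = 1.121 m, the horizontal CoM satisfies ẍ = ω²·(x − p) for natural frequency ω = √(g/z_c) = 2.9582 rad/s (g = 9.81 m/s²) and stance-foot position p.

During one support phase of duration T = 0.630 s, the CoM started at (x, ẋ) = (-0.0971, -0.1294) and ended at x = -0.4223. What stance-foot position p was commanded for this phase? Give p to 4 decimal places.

p = -0.0156

ωT = 2.9582·0.630 = 1.863666; cosh(ωT) = 3.301216, sinh(ωT) = 3.146113
x(T) = p + (x₀−p)·cosh(ωT) + (ẋ₀/ω)·sinh(ωT) ⇒ p·(1 − cosh) = x(T) − x₀·cosh − (ẋ₀/ω)·sinh
numerator   = -0.4223 − (-0.0971)·3.301216 − (-0.1294/2.9582)·3.146113 = 0.035868
denominator = 1 − 3.301216 = -2.301216
p = 0.035868 / -2.301216 = -0.0156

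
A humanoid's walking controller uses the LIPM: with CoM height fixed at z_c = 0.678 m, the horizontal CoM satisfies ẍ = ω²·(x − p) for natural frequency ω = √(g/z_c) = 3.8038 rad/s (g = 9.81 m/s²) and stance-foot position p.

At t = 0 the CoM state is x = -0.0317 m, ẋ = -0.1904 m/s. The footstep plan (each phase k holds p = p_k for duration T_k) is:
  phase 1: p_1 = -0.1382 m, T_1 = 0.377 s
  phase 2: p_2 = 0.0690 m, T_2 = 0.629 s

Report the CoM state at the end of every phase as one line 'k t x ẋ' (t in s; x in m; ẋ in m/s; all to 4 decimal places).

1 0.3770 -0.0011 0.3794
2 1.0060 0.2233 0.6459

phase 1: p=-0.1382, T=0.377, ωT=1.434033, cosh=2.216965, sinh=1.978619; start (x,ẋ)=(-0.031700, -0.190400) → end (x,ẋ)=(-0.001133, 0.379438)
phase 2: p=0.0690, T=0.629, ωT=2.392590, cosh=5.516596, sinh=5.425203; start (x,ẋ)=(-0.001133, 0.379438) → end (x,ẋ)=(0.223279, 0.645905)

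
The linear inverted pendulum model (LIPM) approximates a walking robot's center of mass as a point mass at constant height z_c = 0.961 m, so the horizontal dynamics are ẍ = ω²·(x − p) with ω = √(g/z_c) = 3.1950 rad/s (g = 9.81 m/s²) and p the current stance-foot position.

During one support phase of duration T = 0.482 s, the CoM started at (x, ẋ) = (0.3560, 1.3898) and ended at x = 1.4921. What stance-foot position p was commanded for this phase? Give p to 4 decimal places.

ωT = 3.1950·0.482 = 1.539990; cosh(ωT) = 2.439463, sinh(ωT) = 2.225080
x(T) = p + (x₀−p)·cosh(ωT) + (ẋ₀/ω)·sinh(ωT) ⇒ p·(1 − cosh) = x(T) − x₀·cosh − (ẋ₀/ω)·sinh
numerator   = 1.4921 − (0.3560)·2.439463 − (1.3898/3.1950)·2.225080 = -0.344241
denominator = 1 − 2.439463 = -1.439463
p = -0.344241 / -1.439463 = 0.2391

p = 0.2391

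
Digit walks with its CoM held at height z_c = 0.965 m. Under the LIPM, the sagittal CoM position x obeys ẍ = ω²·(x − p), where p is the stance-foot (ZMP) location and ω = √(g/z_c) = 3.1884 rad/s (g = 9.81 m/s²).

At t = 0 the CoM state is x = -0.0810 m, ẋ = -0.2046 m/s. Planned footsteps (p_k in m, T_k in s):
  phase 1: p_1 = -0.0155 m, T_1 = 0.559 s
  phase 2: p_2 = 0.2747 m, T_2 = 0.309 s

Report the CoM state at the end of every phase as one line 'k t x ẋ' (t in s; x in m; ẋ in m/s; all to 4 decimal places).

1 0.5590 -0.4010 -1.2283
2 0.8680 -1.2003 -4.3571

phase 1: p=-0.0155, T=0.559, ωT=1.782316, cosh=3.055926, sinh=2.887678; start (x,ẋ)=(-0.081000, -0.204600) → end (x,ẋ)=(-0.400966, -1.228306)
phase 2: p=0.2747, T=0.309, ωT=0.985216, cosh=1.525874, sinh=1.152515; start (x,ẋ)=(-0.400966, -1.228306) → end (x,ẋ)=(-1.200278, -4.357095)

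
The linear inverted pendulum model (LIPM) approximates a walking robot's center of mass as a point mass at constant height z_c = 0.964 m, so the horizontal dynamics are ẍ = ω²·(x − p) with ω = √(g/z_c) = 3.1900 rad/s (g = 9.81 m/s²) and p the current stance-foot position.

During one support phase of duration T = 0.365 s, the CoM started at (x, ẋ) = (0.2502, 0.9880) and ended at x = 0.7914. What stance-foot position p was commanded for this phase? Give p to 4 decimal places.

ωT = 3.1900·0.365 = 1.164350; cosh(ωT) = 1.757983, sinh(ωT) = 1.445857
x(T) = p + (x₀−p)·cosh(ωT) + (ẋ₀/ω)·sinh(ωT) ⇒ p·(1 − cosh) = x(T) − x₀·cosh − (ẋ₀/ω)·sinh
numerator   = 0.7914 − (0.2502)·1.757983 − (0.9880/3.1900)·1.445857 = -0.096255
denominator = 1 − 1.757983 = -0.757983
p = -0.096255 / -0.757983 = 0.1270

p = 0.1270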